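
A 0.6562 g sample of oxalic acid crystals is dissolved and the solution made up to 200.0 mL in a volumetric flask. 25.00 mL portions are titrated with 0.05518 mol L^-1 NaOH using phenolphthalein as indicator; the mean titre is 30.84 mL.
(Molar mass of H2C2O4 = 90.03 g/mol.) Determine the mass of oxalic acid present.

H2C2O4 + 2 NaOH → Na2C2O4 + 2 H2O
n(NaOH) per titration = 0.03084 × 0.05518 = 1.702 × 10^-3 mol
From the 1:2 ratio, n(H2C2O4) in each aliquot = 1/2 × 1.702 × 10^-3 = 8.509 × 10^-4 mol
n(H2C2O4) in the whole flask = 8.509 × 10^-4 × 200.0/25.00 = 6.807 × 10^-3 mol
mass of H2C2O4 = 6.807 × 10^-3 × 90.03 = 0.6128 g

0.6128 g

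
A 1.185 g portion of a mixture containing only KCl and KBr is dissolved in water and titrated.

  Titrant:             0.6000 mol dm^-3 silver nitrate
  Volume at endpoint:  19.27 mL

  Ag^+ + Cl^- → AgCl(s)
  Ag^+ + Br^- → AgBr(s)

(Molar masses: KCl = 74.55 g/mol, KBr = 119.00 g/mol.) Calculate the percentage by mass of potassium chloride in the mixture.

27.02 %

n(AgNO3) = 0.01927 × 0.6000 = 0.01156 mol
Let x = n(KCl), y = n(KBr).
Titrant: 1x + 1y = 0.01156;  mass: 74.55x + 119.00y = 1.185
Solving, x = 4.294 × 10^-3 mol, y = 7.268 × 10^-3 mol
mass of KCl = 4.294 × 10^-3 × 74.55 = 0.3201 g
% KCl = 0.3201 / 1.185 × 100 = 27.02 %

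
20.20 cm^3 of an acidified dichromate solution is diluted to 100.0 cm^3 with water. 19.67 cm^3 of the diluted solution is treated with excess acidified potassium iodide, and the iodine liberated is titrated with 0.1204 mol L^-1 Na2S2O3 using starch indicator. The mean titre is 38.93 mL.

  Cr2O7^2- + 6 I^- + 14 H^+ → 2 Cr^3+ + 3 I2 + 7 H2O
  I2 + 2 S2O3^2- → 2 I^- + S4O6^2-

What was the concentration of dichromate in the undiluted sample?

n(S2O3^2-) = 0.03893 × 0.1204 = 4.687 × 10^-3 mol
n(I2) = n(S2O3^2-)/2 = 2.344 × 10^-3 mol
From the 1:3 ratio, n(Cr2O7^2-) in the aliquot = 1/3 × 2.344 × 10^-3 = 7.812 × 10^-4 mol
[Cr2O7^2-]_dilute = 7.812 × 10^-4 / 0.01967 = 0.03972 mol/L
[Cr2O7^2-]_original = 0.03972 × 100.0/20.20 = 0.1966 mol/L

0.1966 mol/L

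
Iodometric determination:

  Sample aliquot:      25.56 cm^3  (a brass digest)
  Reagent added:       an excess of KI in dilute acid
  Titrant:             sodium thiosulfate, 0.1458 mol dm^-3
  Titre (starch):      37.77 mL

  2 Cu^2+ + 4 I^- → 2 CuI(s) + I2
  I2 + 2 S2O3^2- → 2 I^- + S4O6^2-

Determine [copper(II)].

0.2154 mol/L

n(S2O3^2-) = 0.03777 × 0.1458 = 5.507 × 10^-3 mol
n(I2) = n(S2O3^2-)/2 = 2.753 × 10^-3 mol
From the 2:1 ratio, n(Cu2+) in the aliquot = 2/1 × 2.753 × 10^-3 = 5.507 × 10^-3 mol
[Cu2+] = 5.507 × 10^-3 / 0.02556 = 0.2154 mol/L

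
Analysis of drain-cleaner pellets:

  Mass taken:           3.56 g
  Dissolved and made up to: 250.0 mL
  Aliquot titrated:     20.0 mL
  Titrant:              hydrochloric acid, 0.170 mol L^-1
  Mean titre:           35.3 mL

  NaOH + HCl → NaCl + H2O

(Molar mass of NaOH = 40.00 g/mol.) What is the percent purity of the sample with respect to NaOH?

84.3 %

n(HCl) per titration = 0.0353 × 0.170 = 6.00 × 10^-3 mol
n(NaOH) in each aliquot = 6.00 × 10^-3 mol (1:1 ratio)
n(NaOH) in the whole flask = 6.00 × 10^-3 × 250.0/20.0 = 0.0750 mol
mass of NaOH = 0.0750 × 40.00 = 3.00 g
% NaOH = 3.00 / 3.56 × 100 = 84.3 %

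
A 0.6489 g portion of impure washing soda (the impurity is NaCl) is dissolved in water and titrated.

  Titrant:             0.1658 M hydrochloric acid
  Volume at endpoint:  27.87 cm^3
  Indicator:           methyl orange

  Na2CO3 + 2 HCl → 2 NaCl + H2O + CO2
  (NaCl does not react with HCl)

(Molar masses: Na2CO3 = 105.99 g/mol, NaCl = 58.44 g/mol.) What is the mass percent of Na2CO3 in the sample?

37.74 %

n(HCl) = 0.02787 × 0.1658 = 4.621 × 10^-3 mol
Let x = n(Na2CO3), y = n(NaCl).
Titrant: 2x = 4.621 × 10^-3;  mass: 105.99x + 58.44y = 0.6489
Solving, x = 2.310 × 10^-3 mol, y = 6.913 × 10^-3 mol
mass of Na2CO3 = 2.310 × 10^-3 × 105.99 = 0.2449 g
% Na2CO3 = 0.2449 / 0.6489 × 100 = 37.74 %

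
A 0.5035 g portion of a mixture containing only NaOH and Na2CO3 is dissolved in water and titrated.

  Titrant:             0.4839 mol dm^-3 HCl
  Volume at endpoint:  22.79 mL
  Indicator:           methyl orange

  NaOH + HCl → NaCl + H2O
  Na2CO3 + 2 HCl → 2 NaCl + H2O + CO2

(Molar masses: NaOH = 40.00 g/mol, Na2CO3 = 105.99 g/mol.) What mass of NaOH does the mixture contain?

0.2491 g

n(HCl) = 0.02279 × 0.4839 = 0.01103 mol
Let x = n(NaOH), y = n(Na2CO3).
Titrant: 1x + 2y = 0.01103;  mass: 40.00x + 105.99y = 0.5035
Solving, x = 6.228 × 10^-3 mol, y = 2.400 × 10^-3 mol
mass of NaOH = 6.228 × 10^-3 × 40.00 = 0.2491 g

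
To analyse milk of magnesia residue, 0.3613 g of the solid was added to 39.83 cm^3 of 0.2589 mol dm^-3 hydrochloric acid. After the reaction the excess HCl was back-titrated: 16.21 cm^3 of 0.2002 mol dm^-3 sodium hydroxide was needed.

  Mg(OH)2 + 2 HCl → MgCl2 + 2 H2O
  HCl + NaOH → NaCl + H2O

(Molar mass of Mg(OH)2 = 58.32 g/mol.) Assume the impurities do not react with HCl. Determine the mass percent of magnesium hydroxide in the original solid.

n(HCl) added = 0.03983 × 0.2589 = 0.01031 mol
n(NaOH) used in back-titration = 0.01621 × 0.2002 = 3.245 × 10^-3 mol
n(HCl) left over = 3.245 × 10^-3 mol (1:1 ratio)
n(HCl) consumed by analyte = 0.01031 − 3.245 × 10^-3 = 7.067 × 10^-3 mol
From the 1:2 ratio, n(Mg(OH)2) = 1/2 × 7.067 × 10^-3 = 3.533 × 10^-3 mol
mass of Mg(OH)2 = 3.533 × 10^-3 × 58.32 = 0.2061 g
% Mg(OH)2 = 0.2061 / 0.3613 × 100 = 57.03 %

57.03 %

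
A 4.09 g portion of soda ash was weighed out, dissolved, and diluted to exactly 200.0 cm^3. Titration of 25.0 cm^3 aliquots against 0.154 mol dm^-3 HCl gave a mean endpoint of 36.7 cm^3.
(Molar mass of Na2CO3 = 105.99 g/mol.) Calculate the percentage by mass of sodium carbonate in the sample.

58.6 %

Na2CO3 + 2 HCl → 2 NaCl + H2O + CO2
n(HCl) per titration = 0.0367 × 0.154 = 5.65 × 10^-3 mol
From the 1:2 ratio, n(Na2CO3) in each aliquot = 1/2 × 5.65 × 10^-3 = 2.83 × 10^-3 mol
n(Na2CO3) in the whole flask = 2.83 × 10^-3 × 200.0/25.0 = 0.0226 mol
mass of Na2CO3 = 0.0226 × 105.99 = 2.40 g
% Na2CO3 = 2.40 / 4.09 × 100 = 58.6 %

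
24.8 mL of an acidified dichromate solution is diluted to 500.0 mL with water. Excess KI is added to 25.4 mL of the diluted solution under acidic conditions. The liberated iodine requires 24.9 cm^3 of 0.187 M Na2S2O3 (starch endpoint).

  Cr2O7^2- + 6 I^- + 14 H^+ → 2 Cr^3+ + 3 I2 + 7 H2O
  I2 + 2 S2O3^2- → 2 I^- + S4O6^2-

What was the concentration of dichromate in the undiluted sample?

n(S2O3^2-) = 0.0249 × 0.187 = 4.66 × 10^-3 mol
n(I2) = n(S2O3^2-)/2 = 2.33 × 10^-3 mol
From the 1:3 ratio, n(Cr2O7^2-) in the aliquot = 1/3 × 2.33 × 10^-3 = 7.76 × 10^-4 mol
[Cr2O7^2-]_dilute = 7.76 × 10^-4 / 0.0254 = 0.0306 mol/L
[Cr2O7^2-]_original = 0.0306 × 500.0/24.8 = 0.616 mol/L

0.616 M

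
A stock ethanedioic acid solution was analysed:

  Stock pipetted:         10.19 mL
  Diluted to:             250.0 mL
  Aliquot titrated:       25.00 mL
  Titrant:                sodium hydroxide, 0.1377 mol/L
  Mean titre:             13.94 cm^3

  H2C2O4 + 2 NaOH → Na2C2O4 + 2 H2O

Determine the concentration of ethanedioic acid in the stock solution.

n(NaOH) = 0.01394 × 0.1377 = 1.920 × 10^-3 mol
From the 1:2 ratio, n(H2C2O4) in the aliquot = 1/2 × 1.920 × 10^-3 = 9.598 × 10^-4 mol
[H2C2O4]_dilute = 9.598 × 10^-4 / 0.02500 = 0.03839 mol/L
Dilution factor = 250.0 / 10.19 = 24.53
[H2C2O4]_stock = 0.03839 × 24.53 = 0.9419 mol/L

0.9419 mol/L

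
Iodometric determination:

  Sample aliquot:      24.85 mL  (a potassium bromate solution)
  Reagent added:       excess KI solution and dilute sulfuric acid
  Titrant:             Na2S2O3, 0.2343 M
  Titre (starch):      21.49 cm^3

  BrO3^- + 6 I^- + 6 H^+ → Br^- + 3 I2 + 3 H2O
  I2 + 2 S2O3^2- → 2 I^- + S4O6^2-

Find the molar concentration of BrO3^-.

0.03377 M

n(S2O3^2-) = 0.02149 × 0.2343 = 5.035 × 10^-3 mol
n(I2) = n(S2O3^2-)/2 = 2.518 × 10^-3 mol
From the 1:3 ratio, n(BrO3^-) in the aliquot = 1/3 × 2.518 × 10^-3 = 8.392 × 10^-4 mol
[BrO3^-] = 8.392 × 10^-4 / 0.02485 = 0.03377 mol/L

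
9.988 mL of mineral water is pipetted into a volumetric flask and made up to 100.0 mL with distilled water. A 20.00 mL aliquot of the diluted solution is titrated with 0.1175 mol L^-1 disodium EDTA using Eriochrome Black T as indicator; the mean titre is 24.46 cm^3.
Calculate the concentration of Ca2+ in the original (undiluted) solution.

1.439 mol/L

Ca^2+ + EDTA^4- → [Ca(EDTA)]^2-
n(EDTA) = 0.02446 × 0.1175 = 2.874 × 10^-3 mol
n(Ca2+) in the aliquot = 2.874 × 10^-3 mol (1:1 ratio)
[Ca2+]_dilute = 2.874 × 10^-3 / 0.02000 = 0.1437 mol/L
Dilution factor = 100.0 / 9.988 = 10.01
[Ca2+]_stock = 0.1437 × 10.01 = 1.439 mol/L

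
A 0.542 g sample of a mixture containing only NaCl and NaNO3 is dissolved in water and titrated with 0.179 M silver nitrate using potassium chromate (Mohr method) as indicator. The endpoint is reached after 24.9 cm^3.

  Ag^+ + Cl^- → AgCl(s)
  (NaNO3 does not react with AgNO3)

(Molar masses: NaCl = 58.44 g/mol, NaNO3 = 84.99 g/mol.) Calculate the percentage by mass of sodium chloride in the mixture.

48.1 %

n(AgNO3) = 0.0249 × 0.179 = 4.46 × 10^-3 mol
Let x = n(NaCl), y = n(NaNO3).
Titrant: 1x = 4.46 × 10^-3;  mass: 58.44x + 84.99y = 0.542
Solving, x = 4.46 × 10^-3 mol, y = 3.31 × 10^-3 mol
mass of NaCl = 4.46 × 10^-3 × 58.44 = 0.260 g
% NaCl = 0.260 / 0.542 × 100 = 48.1 %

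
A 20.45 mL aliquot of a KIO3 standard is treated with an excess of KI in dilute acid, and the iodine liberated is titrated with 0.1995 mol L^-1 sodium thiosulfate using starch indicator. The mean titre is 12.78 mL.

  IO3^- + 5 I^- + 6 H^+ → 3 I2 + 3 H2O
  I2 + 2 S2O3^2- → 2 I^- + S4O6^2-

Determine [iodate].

n(S2O3^2-) = 0.01278 × 0.1995 = 2.550 × 10^-3 mol
n(I2) = n(S2O3^2-)/2 = 1.275 × 10^-3 mol
From the 1:3 ratio, n(IO3^-) in the aliquot = 1/3 × 1.275 × 10^-3 = 4.249 × 10^-4 mol
[IO3^-] = 4.249 × 10^-4 / 0.02045 = 0.02078 mol/L

0.02078 mol/L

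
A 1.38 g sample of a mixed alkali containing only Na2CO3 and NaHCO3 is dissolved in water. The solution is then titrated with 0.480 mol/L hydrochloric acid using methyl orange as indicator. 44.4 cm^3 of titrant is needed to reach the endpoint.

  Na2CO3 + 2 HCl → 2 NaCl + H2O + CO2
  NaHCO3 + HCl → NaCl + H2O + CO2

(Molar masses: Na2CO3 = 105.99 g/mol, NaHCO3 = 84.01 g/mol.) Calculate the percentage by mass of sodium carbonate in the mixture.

n(HCl) = 0.0444 × 0.480 = 0.0213 mol
Let x = n(Na2CO3), y = n(NaHCO3).
Titrant: 2x + 1y = 0.0213;  mass: 105.99x + 84.01y = 1.38
Solving, x = 6.62 × 10^-3 mol, y = 8.08 × 10^-3 mol
mass of Na2CO3 = 6.62 × 10^-3 × 105.99 = 0.701 g
% Na2CO3 = 0.701 / 1.38 × 100 = 50.8 %

50.8 %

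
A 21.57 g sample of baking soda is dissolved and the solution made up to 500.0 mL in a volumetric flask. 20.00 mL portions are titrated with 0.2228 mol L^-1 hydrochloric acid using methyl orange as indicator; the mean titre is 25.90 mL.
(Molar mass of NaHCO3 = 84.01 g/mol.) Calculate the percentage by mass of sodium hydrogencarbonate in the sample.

NaHCO3 + HCl → NaCl + H2O + CO2
n(HCl) per titration = 0.02590 × 0.2228 = 5.771 × 10^-3 mol
n(NaHCO3) in each aliquot = 5.771 × 10^-3 mol (1:1 ratio)
n(NaHCO3) in the whole flask = 5.771 × 10^-3 × 500.0/20.00 = 0.1443 mol
mass of NaHCO3 = 0.1443 × 84.01 = 12.12 g
% NaHCO3 = 12.12 / 21.57 × 100 = 56.19 %

56.19 %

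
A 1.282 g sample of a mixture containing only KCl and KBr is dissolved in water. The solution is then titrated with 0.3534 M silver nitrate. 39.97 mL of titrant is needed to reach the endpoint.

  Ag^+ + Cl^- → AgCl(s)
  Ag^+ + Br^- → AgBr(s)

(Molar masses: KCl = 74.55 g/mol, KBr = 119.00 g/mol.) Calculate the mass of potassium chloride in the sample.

n(AgNO3) = 0.03997 × 0.3534 = 0.01413 mol
Let x = n(KCl), y = n(KBr).
Titrant: 1x + 1y = 0.01413;  mass: 74.55x + 119.00y = 1.282
Solving, x = 8.975 × 10^-3 mol, y = 5.151 × 10^-3 mol
mass of KCl = 8.975 × 10^-3 × 74.55 = 0.6691 g

0.6691 g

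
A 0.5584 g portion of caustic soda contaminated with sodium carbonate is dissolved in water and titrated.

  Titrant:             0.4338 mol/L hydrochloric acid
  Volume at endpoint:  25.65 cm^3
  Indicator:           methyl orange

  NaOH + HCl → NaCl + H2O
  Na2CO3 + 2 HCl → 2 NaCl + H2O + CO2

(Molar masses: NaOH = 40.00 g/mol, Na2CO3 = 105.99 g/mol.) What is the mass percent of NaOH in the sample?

17.24 %

n(HCl) = 0.02565 × 0.4338 = 0.01113 mol
Let x = n(NaOH), y = n(Na2CO3).
Titrant: 1x + 2y = 0.01113;  mass: 40.00x + 105.99y = 0.5584
Solving, x = 2.407 × 10^-3 mol, y = 4.360 × 10^-3 mol
mass of NaOH = 2.407 × 10^-3 × 40.00 = 0.09626 g
% NaOH = 0.09626 / 0.5584 × 100 = 17.24 %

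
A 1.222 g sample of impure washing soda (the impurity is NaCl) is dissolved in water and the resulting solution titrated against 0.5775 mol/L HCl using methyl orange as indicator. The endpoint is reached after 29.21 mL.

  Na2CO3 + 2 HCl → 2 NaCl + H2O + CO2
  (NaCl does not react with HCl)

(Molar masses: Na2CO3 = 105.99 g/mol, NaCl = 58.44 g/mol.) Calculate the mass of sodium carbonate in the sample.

n(HCl) = 0.02921 × 0.5775 = 0.01687 mol
Let x = n(Na2CO3), y = n(NaCl).
Titrant: 2x = 0.01687;  mass: 105.99x + 58.44y = 1.222
Solving, x = 8.434 × 10^-3 mol, y = 5.613 × 10^-3 mol
mass of Na2CO3 = 8.434 × 10^-3 × 105.99 = 0.8940 g

0.8940 g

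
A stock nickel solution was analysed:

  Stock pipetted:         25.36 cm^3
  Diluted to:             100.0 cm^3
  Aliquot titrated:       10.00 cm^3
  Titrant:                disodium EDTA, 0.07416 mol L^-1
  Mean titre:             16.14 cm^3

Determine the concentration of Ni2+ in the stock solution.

Ni^2+ + EDTA^4- → [Ni(EDTA)]^2-
n(EDTA) = 0.01614 × 0.07416 = 1.197 × 10^-3 mol
n(Ni2+) in the aliquot = 1.197 × 10^-3 mol (1:1 ratio)
[Ni2+]_dilute = 1.197 × 10^-3 / 0.01000 = 0.1197 mol/L
Dilution factor = 100.0 / 25.36 = 3.943
[Ni2+]_stock = 0.1197 × 3.943 = 0.4720 mol/L

0.4720 mol/L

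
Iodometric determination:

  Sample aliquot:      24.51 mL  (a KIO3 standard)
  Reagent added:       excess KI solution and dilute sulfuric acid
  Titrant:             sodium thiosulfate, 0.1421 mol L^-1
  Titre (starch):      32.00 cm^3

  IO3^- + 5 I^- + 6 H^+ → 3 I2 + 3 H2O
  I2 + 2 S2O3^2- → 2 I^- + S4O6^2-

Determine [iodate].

0.03092 mol/L

n(S2O3^2-) = 0.03200 × 0.1421 = 4.547 × 10^-3 mol
n(I2) = n(S2O3^2-)/2 = 2.274 × 10^-3 mol
From the 1:3 ratio, n(IO3^-) in the aliquot = 1/3 × 2.274 × 10^-3 = 7.579 × 10^-4 mol
[IO3^-] = 7.579 × 10^-4 / 0.02451 = 0.03092 mol/L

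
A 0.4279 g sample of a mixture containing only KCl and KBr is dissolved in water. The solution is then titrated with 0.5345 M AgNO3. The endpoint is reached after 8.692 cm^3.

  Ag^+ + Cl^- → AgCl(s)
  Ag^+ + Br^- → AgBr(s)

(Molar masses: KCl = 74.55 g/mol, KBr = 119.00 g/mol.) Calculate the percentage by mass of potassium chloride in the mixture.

48.98 %

n(AgNO3) = 0.008692 × 0.5345 = 4.646 × 10^-3 mol
Let x = n(KCl), y = n(KBr).
Titrant: 1x + 1y = 4.646 × 10^-3;  mass: 74.55x + 119.00y = 0.4279
Solving, x = 2.811 × 10^-3 mol, y = 1.835 × 10^-3 mol
mass of KCl = 2.811 × 10^-3 × 74.55 = 0.2096 g
% KCl = 0.2096 / 0.4279 × 100 = 48.98 %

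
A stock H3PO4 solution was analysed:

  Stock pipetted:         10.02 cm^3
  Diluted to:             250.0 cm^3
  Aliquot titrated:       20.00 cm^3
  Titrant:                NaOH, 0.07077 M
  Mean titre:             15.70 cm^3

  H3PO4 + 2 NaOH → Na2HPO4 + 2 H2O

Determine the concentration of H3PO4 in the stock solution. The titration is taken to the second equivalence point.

n(NaOH) = 0.01570 × 0.07077 = 1.111 × 10^-3 mol
From the 1:2 ratio, n(H3PO4) in the aliquot = 1/2 × 1.111 × 10^-3 = 5.555 × 10^-4 mol
[H3PO4]_dilute = 5.555 × 10^-4 / 0.02000 = 0.02778 mol/L
Dilution factor = 250.0 / 10.02 = 24.95
[H3PO4]_stock = 0.02778 × 24.95 = 0.6930 mol/L

0.6930 M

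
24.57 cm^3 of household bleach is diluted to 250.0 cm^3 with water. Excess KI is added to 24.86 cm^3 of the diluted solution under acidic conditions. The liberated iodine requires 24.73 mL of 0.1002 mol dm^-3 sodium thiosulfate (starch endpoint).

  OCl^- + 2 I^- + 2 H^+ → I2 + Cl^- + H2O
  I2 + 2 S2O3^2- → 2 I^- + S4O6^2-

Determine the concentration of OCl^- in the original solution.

n(S2O3^2-) = 0.02473 × 0.1002 = 2.478 × 10^-3 mol
n(I2) = n(S2O3^2-)/2 = 1.239 × 10^-3 mol
n(OCl^-) in the aliquot = 1.239 × 10^-3 mol (1:1 ratio)
[OCl^-]_dilute = 1.239 × 10^-3 / 0.02486 = 0.04984 mol/L
[OCl^-]_original = 0.04984 × 250.0/24.57 = 0.5071 mol/L

0.5071 mol/L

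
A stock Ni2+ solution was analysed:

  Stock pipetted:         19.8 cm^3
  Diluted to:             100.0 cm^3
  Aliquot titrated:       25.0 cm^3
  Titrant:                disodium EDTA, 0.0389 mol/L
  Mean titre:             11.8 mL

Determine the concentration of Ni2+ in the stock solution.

0.0927 mol/L

Ni^2+ + EDTA^4- → [Ni(EDTA)]^2-
n(EDTA) = 0.0118 × 0.0389 = 4.59 × 10^-4 mol
n(Ni2+) in the aliquot = 4.59 × 10^-4 mol (1:1 ratio)
[Ni2+]_dilute = 4.59 × 10^-4 / 0.0250 = 0.0184 mol/L
Dilution factor = 100.0 / 19.8 = 5.051
[Ni2+]_stock = 0.0184 × 5.051 = 0.0927 mol/L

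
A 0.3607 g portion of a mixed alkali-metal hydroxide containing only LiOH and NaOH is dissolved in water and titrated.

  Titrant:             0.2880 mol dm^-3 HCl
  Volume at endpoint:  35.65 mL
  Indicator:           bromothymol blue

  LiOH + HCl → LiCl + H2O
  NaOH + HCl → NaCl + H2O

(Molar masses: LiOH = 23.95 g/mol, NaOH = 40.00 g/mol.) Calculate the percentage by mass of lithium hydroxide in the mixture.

20.68 %

n(HCl) = 0.03565 × 0.2880 = 0.01027 mol
Let x = n(LiOH), y = n(NaOH).
Titrant: 1x + 1y = 0.01027;  mass: 23.95x + 40.00y = 0.3607
Solving, x = 3.115 × 10^-3 mol, y = 7.153 × 10^-3 mol
mass of LiOH = 3.115 × 10^-3 × 23.95 = 0.07459 g
% LiOH = 0.07459 / 0.3607 × 100 = 20.68 %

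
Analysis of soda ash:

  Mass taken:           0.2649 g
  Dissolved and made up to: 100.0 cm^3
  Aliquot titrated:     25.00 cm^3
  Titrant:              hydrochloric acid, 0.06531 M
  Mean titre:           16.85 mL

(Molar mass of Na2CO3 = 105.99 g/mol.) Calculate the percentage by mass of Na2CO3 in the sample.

88.06 %

Na2CO3 + 2 HCl → 2 NaCl + H2O + CO2
n(HCl) per titration = 0.01685 × 0.06531 = 1.100 × 10^-3 mol
From the 1:2 ratio, n(Na2CO3) in each aliquot = 1/2 × 1.100 × 10^-3 = 5.502 × 10^-4 mol
n(Na2CO3) in the whole flask = 5.502 × 10^-4 × 100.0/25.00 = 2.201 × 10^-3 mol
mass of Na2CO3 = 2.201 × 10^-3 × 105.99 = 0.2333 g
% Na2CO3 = 0.2333 / 0.2649 × 100 = 88.06 %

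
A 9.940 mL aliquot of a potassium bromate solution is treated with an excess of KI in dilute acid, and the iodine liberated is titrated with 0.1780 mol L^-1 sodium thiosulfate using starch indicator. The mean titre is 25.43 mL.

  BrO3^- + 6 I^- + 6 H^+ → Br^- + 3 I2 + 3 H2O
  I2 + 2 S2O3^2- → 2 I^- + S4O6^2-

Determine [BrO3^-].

n(S2O3^2-) = 0.02543 × 0.1780 = 4.527 × 10^-3 mol
n(I2) = n(S2O3^2-)/2 = 2.263 × 10^-3 mol
From the 1:3 ratio, n(BrO3^-) in the aliquot = 1/3 × 2.263 × 10^-3 = 7.544 × 10^-4 mol
[BrO3^-] = 7.544 × 10^-4 / 0.009940 = 0.07590 mol/L

0.07590 mol/L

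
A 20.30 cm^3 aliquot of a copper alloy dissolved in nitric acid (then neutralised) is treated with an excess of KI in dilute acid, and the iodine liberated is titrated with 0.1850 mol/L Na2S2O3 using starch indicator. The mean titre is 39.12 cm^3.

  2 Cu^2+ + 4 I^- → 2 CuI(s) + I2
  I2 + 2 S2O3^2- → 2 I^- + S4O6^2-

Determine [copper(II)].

0.3565 mol/L

n(S2O3^2-) = 0.03912 × 0.1850 = 7.237 × 10^-3 mol
n(I2) = n(S2O3^2-)/2 = 3.619 × 10^-3 mol
From the 2:1 ratio, n(Cu2+) in the aliquot = 2/1 × 3.619 × 10^-3 = 7.237 × 10^-3 mol
[Cu2+] = 7.237 × 10^-3 / 0.02030 = 0.3565 mol/L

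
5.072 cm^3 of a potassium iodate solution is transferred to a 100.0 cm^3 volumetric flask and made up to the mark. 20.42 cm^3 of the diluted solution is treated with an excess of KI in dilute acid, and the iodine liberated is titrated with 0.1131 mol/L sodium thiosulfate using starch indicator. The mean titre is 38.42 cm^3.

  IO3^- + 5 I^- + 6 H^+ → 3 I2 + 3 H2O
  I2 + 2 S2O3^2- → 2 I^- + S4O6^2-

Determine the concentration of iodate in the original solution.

0.6993 mol/L

n(S2O3^2-) = 0.03842 × 0.1131 = 4.345 × 10^-3 mol
n(I2) = n(S2O3^2-)/2 = 2.173 × 10^-3 mol
From the 1:3 ratio, n(IO3^-) in the aliquot = 1/3 × 2.173 × 10^-3 = 7.242 × 10^-4 mol
[IO3^-]_dilute = 7.242 × 10^-4 / 0.02042 = 0.03547 mol/L
[IO3^-]_original = 0.03547 × 100.0/5.072 = 0.6993 mol/L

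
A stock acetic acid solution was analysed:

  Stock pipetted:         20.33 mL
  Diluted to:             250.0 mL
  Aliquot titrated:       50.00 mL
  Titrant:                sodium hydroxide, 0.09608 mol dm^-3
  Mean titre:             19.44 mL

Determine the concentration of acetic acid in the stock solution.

0.4594 mol/L

CH3COOH + NaOH → CH3COONa + H2O
n(NaOH) = 0.01944 × 0.09608 = 1.868 × 10^-3 mol
n(CH3COOH) in the aliquot = 1.868 × 10^-3 mol (1:1 ratio)
[CH3COOH]_dilute = 1.868 × 10^-3 / 0.05000 = 0.03736 mol/L
Dilution factor = 250.0 / 20.33 = 12.30
[CH3COOH]_stock = 0.03736 × 12.30 = 0.4594 mol/L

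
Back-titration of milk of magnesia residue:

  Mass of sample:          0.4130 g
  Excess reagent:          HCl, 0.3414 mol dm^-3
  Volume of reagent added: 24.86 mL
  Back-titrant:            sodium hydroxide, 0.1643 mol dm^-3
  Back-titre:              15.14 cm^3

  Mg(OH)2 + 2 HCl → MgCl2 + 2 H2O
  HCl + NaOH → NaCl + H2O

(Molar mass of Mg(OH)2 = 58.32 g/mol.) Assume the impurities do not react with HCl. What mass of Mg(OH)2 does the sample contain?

0.1750 g

n(HCl) added = 0.02486 × 0.3414 = 8.487 × 10^-3 mol
n(NaOH) used in back-titration = 0.01514 × 0.1643 = 2.488 × 10^-3 mol
n(HCl) left over = 2.488 × 10^-3 mol (1:1 ratio)
n(HCl) consumed by analyte = 8.487 × 10^-3 − 2.488 × 10^-3 = 6.000 × 10^-3 mol
From the 1:2 ratio, n(Mg(OH)2) = 1/2 × 6.000 × 10^-3 = 3.000 × 10^-3 mol
mass of Mg(OH)2 = 3.000 × 10^-3 × 58.32 = 0.1750 g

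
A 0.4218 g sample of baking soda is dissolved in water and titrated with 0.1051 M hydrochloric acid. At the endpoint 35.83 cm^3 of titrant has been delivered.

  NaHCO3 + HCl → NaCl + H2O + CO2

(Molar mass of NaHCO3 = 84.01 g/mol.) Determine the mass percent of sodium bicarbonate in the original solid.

n(HCl) = 0.03583 L × 0.1051 mol/L = 3.766 × 10^-3 mol
n(NaHCO3) = 3.766 × 10^-3 mol (1:1 ratio)
mass of NaHCO3 = 3.766 × 10^-3 × 84.01 g/mol = 0.3164 g
% NaHCO3 = 0.3164 / 0.4218 × 100 = 75.00 %

75.00 %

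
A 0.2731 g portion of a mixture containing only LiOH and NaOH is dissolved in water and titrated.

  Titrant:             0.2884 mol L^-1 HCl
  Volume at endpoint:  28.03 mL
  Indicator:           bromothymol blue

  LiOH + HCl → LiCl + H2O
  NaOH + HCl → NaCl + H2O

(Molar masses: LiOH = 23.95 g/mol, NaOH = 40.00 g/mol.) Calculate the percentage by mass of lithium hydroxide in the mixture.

27.46 %

n(HCl) = 0.02803 × 0.2884 = 8.084 × 10^-3 mol
Let x = n(LiOH), y = n(NaOH).
Titrant: 1x + 1y = 8.084 × 10^-3;  mass: 23.95x + 40.00y = 0.2731
Solving, x = 3.131 × 10^-3 mol, y = 4.953 × 10^-3 mol
mass of LiOH = 3.131 × 10^-3 × 23.95 = 0.07499 g
% LiOH = 0.07499 / 0.2731 × 100 = 27.46 %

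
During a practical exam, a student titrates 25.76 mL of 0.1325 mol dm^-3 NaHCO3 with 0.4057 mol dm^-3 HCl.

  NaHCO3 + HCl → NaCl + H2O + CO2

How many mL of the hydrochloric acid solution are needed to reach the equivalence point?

8.413 mL

n(NaHCO3) = 0.02576 L × 0.1325 mol/L = 3.413 × 10^-3 mol
n(HCl) = 3.413 × 10^-3 mol (1:1 stoichiometry)
V(HCl) = 3.413 × 10^-3 mol / 0.4057 mol/L = 0.008413 L = 8.413 mL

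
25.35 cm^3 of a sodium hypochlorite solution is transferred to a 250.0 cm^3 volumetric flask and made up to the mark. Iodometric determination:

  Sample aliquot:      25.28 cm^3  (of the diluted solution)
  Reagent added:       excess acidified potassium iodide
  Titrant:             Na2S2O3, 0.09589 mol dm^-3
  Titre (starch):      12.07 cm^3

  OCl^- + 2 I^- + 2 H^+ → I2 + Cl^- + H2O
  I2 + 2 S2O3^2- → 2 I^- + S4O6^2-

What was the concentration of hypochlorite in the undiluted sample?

0.2258 mol/L

n(S2O3^2-) = 0.01207 × 0.09589 = 1.157 × 10^-3 mol
n(I2) = n(S2O3^2-)/2 = 5.787 × 10^-4 mol
n(OCl^-) in the aliquot = 5.787 × 10^-4 mol (1:1 ratio)
[OCl^-]_dilute = 5.787 × 10^-4 / 0.02528 = 0.02289 mol/L
[OCl^-]_original = 0.02289 × 250.0/25.35 = 0.2258 mol/L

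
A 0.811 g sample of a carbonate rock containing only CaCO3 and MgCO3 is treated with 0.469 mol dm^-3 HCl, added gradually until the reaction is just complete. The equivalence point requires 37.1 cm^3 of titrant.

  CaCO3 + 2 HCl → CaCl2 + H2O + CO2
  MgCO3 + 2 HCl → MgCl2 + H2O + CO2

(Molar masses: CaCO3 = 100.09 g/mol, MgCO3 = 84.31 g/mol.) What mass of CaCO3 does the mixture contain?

n(HCl) = 0.0371 × 0.469 = 0.0174 mol
Let x = n(CaCO3), y = n(MgCO3).
Titrant: 2x + 2y = 0.0174;  mass: 100.09x + 84.31y = 0.811
Solving, x = 4.91 × 10^-3 mol, y = 3.79 × 10^-3 mol
mass of CaCO3 = 4.91 × 10^-3 × 100.09 = 0.492 g

0.492 g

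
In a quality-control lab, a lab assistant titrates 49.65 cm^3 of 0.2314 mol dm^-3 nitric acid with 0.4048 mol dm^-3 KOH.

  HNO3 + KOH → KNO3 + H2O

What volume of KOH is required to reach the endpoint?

28.38 mL

n(HNO3) = 0.04965 L × 0.2314 mol/L = 0.01149 mol
n(KOH) = 0.01149 mol (1:1 stoichiometry)
V(KOH) = 0.01149 mol / 0.4048 mol/L = 0.02838 L = 28.38 mL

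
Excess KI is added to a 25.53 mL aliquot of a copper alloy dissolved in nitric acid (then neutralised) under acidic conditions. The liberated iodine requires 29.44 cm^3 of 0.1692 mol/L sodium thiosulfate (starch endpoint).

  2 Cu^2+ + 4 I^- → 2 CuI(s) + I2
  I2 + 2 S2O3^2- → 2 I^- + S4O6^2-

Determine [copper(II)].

0.1951 mol/L

n(S2O3^2-) = 0.02944 × 0.1692 = 4.981 × 10^-3 mol
n(I2) = n(S2O3^2-)/2 = 2.491 × 10^-3 mol
From the 2:1 ratio, n(Cu2+) in the aliquot = 2/1 × 2.491 × 10^-3 = 4.981 × 10^-3 mol
[Cu2+] = 4.981 × 10^-3 / 0.02553 = 0.1951 mol/L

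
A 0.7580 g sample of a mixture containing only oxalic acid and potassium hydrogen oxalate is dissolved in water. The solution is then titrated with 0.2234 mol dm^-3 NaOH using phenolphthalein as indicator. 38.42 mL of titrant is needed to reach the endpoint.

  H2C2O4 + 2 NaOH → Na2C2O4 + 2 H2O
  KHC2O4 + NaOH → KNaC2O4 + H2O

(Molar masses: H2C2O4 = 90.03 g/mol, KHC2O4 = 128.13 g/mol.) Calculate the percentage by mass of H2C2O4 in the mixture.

24.42 %

n(NaOH) = 0.03842 × 0.2234 = 8.583 × 10^-3 mol
Let x = n(H2C2O4), y = n(KHC2O4).
Titrant: 2x + 1y = 8.583 × 10^-3;  mass: 90.03x + 128.13y = 0.7580
Solving, x = 2.056 × 10^-3 mol, y = 4.471 × 10^-3 mol
mass of H2C2O4 = 2.056 × 10^-3 × 90.03 = 0.1851 g
% H2C2O4 = 0.1851 / 0.7580 × 100 = 24.42 %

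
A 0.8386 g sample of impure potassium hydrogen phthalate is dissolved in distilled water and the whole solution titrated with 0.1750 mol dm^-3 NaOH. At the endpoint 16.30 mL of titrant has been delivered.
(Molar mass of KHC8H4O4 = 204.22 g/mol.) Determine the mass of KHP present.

KHC8H4O4 + NaOH → KNaC8H4O4 + H2O
n(NaOH) = 0.01630 L × 0.1750 mol/L = 2.853 × 10^-3 mol
n(KHC8H4O4) = 2.853 × 10^-3 mol (1:1 ratio)
mass of KHC8H4O4 = 2.853 × 10^-3 × 204.22 g/mol = 0.5825 g

0.5825 g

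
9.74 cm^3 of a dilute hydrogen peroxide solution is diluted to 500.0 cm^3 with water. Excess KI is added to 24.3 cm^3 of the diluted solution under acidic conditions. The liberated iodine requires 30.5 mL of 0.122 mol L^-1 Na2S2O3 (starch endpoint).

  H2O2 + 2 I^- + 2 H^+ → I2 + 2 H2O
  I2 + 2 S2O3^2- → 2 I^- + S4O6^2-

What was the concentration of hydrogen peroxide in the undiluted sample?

3.93 mol/L

n(S2O3^2-) = 0.0305 × 0.122 = 3.72 × 10^-3 mol
n(I2) = n(S2O3^2-)/2 = 1.86 × 10^-3 mol
n(H2O2) in the aliquot = 1.86 × 10^-3 mol (1:1 ratio)
[H2O2]_dilute = 1.86 × 10^-3 / 0.0243 = 0.0766 mol/L
[H2O2]_original = 0.0766 × 500.0/9.74 = 3.93 mol/L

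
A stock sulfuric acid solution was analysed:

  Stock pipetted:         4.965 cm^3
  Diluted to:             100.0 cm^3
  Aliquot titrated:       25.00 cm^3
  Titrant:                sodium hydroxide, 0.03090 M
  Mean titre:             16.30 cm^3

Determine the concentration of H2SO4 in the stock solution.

H2SO4 + 2 NaOH → Na2SO4 + 2 H2O
n(NaOH) = 0.01630 × 0.03090 = 5.037 × 10^-4 mol
From the 1:2 ratio, n(H2SO4) in the aliquot = 1/2 × 5.037 × 10^-4 = 2.518 × 10^-4 mol
[H2SO4]_dilute = 2.518 × 10^-4 / 0.02500 = 0.01007 mol/L
Dilution factor = 100.0 / 4.965 = 20.14
[H2SO4]_stock = 0.01007 × 20.14 = 0.2029 mol/L

0.2029 M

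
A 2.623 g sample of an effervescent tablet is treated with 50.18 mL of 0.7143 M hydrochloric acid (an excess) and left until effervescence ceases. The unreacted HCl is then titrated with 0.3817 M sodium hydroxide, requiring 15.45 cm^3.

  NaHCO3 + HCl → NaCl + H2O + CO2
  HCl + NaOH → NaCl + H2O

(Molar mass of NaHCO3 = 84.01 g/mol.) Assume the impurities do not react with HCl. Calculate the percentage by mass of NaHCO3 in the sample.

n(HCl) added = 0.05018 × 0.7143 = 0.03584 mol
n(NaOH) used in back-titration = 0.01545 × 0.3817 = 5.897 × 10^-3 mol
n(HCl) left over = 5.897 × 10^-3 mol (1:1 ratio)
n(HCl) consumed by analyte = 0.03584 − 5.897 × 10^-3 = 0.02995 mol
n(NaHCO3) = 0.02995 mol (1:1 ratio)
mass of NaHCO3 = 0.02995 × 84.01 = 2.516 g
% NaHCO3 = 2.516 / 2.623 × 100 = 95.91 %

95.91 %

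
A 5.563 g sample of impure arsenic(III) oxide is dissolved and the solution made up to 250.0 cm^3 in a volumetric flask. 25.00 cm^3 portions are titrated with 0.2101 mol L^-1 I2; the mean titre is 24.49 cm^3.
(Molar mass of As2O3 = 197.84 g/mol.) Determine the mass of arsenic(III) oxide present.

5.090 g

As2O3 + 2 I2 + 2 H2O → As2O5 + 4 HI
n(I2) per titration = 0.02449 × 0.2101 = 5.145 × 10^-3 mol
From the 1:2 ratio, n(As2O3) in each aliquot = 1/2 × 5.145 × 10^-3 = 2.573 × 10^-3 mol
n(As2O3) in the whole flask = 2.573 × 10^-3 × 250.0/25.00 = 0.02573 mol
mass of As2O3 = 0.02573 × 197.84 = 5.090 g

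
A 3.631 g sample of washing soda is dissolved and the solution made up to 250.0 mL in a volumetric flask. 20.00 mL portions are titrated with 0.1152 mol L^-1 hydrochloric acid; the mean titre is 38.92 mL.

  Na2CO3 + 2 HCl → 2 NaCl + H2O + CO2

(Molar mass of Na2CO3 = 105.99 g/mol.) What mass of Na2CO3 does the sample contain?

2.970 g

n(HCl) per titration = 0.03892 × 0.1152 = 4.484 × 10^-3 mol
From the 1:2 ratio, n(Na2CO3) in each aliquot = 1/2 × 4.484 × 10^-3 = 2.242 × 10^-3 mol
n(Na2CO3) in the whole flask = 2.242 × 10^-3 × 250.0/20.00 = 0.02802 mol
mass of Na2CO3 = 0.02802 × 105.99 = 2.970 g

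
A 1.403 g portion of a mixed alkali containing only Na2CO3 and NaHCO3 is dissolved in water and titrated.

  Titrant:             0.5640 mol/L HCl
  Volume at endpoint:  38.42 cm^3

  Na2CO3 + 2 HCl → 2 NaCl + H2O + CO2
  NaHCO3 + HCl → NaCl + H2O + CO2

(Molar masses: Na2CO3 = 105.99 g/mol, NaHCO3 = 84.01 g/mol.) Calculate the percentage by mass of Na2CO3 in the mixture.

n(HCl) = 0.03842 × 0.5640 = 0.02167 mol
Let x = n(Na2CO3), y = n(NaHCO3).
Titrant: 2x + 1y = 0.02167;  mass: 105.99x + 84.01y = 1.403
Solving, x = 6.729 × 10^-3 mol, y = 8.211 × 10^-3 mol
mass of Na2CO3 = 6.729 × 10^-3 × 105.99 = 0.7132 g
% Na2CO3 = 0.7132 / 1.403 × 100 = 50.83 %

50.83 %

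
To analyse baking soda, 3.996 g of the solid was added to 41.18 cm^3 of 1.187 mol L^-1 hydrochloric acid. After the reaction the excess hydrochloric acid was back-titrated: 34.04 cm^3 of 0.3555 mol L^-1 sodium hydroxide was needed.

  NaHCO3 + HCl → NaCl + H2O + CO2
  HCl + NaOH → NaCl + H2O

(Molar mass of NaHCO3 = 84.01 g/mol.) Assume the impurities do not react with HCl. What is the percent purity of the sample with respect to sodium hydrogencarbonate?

77.32 %

n(HCl) added = 0.04118 × 1.187 = 0.04888 mol
n(NaOH) used in back-titration = 0.03404 × 0.3555 = 0.01210 mol
n(HCl) left over = 0.01210 mol (1:1 ratio)
n(HCl) consumed by analyte = 0.04888 − 0.01210 = 0.03678 mol
n(NaHCO3) = 0.03678 mol (1:1 ratio)
mass of NaHCO3 = 0.03678 × 84.01 = 3.090 g
% NaHCO3 = 3.090 / 3.996 × 100 = 77.32 %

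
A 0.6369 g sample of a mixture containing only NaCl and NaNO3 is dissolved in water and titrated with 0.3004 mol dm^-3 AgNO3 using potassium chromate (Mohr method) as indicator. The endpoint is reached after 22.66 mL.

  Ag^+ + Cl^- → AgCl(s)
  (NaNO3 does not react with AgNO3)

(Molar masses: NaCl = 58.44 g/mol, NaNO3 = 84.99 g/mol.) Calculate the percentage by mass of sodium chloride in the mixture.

62.46 %

n(AgNO3) = 0.02266 × 0.3004 = 6.807 × 10^-3 mol
Let x = n(NaCl), y = n(NaNO3).
Titrant: 1x = 6.807 × 10^-3;  mass: 58.44x + 84.99y = 0.6369
Solving, x = 6.807 × 10^-3 mol, y = 2.813 × 10^-3 mol
mass of NaCl = 6.807 × 10^-3 × 58.44 = 0.3978 g
% NaCl = 0.3978 / 0.6369 × 100 = 62.46 %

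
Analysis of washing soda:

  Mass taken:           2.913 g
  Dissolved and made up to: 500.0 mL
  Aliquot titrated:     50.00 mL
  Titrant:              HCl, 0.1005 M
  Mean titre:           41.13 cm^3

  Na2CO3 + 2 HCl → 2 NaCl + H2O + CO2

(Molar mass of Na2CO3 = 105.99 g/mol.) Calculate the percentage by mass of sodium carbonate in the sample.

75.20 %

n(HCl) per titration = 0.04113 × 0.1005 = 4.134 × 10^-3 mol
From the 1:2 ratio, n(Na2CO3) in each aliquot = 1/2 × 4.134 × 10^-3 = 2.067 × 10^-3 mol
n(Na2CO3) in the whole flask = 2.067 × 10^-3 × 500.0/50.00 = 0.02067 mol
mass of Na2CO3 = 0.02067 × 105.99 = 2.191 g
% Na2CO3 = 2.191 / 2.913 × 100 = 75.20 %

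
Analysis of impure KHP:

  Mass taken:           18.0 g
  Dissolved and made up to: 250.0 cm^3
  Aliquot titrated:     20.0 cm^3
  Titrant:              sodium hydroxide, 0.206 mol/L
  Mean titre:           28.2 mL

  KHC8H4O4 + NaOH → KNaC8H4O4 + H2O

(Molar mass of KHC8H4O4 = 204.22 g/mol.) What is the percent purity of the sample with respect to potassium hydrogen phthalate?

n(NaOH) per titration = 0.0282 × 0.206 = 5.81 × 10^-3 mol
n(KHC8H4O4) in each aliquot = 5.81 × 10^-3 mol (1:1 ratio)
n(KHC8H4O4) in the whole flask = 5.81 × 10^-3 × 250.0/20.0 = 0.0726 mol
mass of KHC8H4O4 = 0.0726 × 204.22 = 14.8 g
% KHC8H4O4 = 14.8 / 18.0 × 100 = 82.4 %

82.4 %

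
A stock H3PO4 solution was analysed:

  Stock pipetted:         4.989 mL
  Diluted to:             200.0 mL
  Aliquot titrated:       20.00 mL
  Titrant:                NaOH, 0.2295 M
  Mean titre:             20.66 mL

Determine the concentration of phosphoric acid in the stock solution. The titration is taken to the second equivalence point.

4.752 M

H3PO4 + 2 NaOH → Na2HPO4 + 2 H2O
n(NaOH) = 0.02066 × 0.2295 = 4.741 × 10^-3 mol
From the 1:2 ratio, n(H3PO4) in the aliquot = 1/2 × 4.741 × 10^-3 = 2.371 × 10^-3 mol
[H3PO4]_dilute = 2.371 × 10^-3 / 0.02000 = 0.1185 mol/L
Dilution factor = 200.0 / 4.989 = 40.09
[H3PO4]_stock = 0.1185 × 40.09 = 4.752 mol/L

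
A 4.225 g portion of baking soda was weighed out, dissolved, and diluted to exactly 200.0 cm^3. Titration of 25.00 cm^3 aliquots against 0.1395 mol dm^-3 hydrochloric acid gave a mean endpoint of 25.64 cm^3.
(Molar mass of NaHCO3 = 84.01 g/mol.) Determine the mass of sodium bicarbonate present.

2.404 g

NaHCO3 + HCl → NaCl + H2O + CO2
n(HCl) per titration = 0.02564 × 0.1395 = 3.577 × 10^-3 mol
n(NaHCO3) in each aliquot = 3.577 × 10^-3 mol (1:1 ratio)
n(NaHCO3) in the whole flask = 3.577 × 10^-3 × 200.0/25.00 = 0.02861 mol
mass of NaHCO3 = 0.02861 × 84.01 = 2.404 g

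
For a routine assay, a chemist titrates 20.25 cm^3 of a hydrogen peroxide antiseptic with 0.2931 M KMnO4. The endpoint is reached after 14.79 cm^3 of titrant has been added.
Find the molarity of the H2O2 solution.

2 MnO4^- + 5 H2O2 + 6 H^+ → 2 Mn^2+ + 5 O2 + 8 H2O
n(KMnO4) = 0.01479 L × 0.2931 mol/L = 4.335 × 10^-3 mol
From the 5:2 mole ratio, n(H2O2) = 5/2 × 4.335 × 10^-3 = 0.01084 mol
[H2O2] = 0.01084 mol / 0.02025 L = 0.5352 mol/L

0.5352 M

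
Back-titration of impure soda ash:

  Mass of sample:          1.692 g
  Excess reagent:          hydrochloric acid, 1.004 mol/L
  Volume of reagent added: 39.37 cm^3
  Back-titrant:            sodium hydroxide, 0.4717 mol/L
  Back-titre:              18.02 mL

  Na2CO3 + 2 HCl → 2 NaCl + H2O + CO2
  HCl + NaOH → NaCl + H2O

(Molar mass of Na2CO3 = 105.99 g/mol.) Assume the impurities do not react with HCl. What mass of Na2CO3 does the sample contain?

n(HCl) added = 0.03937 × 1.004 = 0.03953 mol
n(NaOH) used in back-titration = 0.01802 × 0.4717 = 8.500 × 10^-3 mol
n(HCl) left over = 8.500 × 10^-3 mol (1:1 ratio)
n(HCl) consumed by analyte = 0.03953 − 8.500 × 10^-3 = 0.03103 mol
From the 1:2 ratio, n(Na2CO3) = 1/2 × 0.03103 = 0.01551 mol
mass of Na2CO3 = 0.01551 × 105.99 = 1.644 g

1.644 g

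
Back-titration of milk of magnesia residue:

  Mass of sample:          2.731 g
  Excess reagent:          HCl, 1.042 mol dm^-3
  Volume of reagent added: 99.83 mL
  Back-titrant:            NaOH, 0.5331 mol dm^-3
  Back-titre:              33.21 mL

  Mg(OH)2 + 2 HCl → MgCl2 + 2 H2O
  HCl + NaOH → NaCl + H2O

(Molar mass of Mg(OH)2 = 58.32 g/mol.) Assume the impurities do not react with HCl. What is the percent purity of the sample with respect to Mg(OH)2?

92.17 %

n(HCl) added = 0.09983 × 1.042 = 0.1040 mol
n(NaOH) used in back-titration = 0.03321 × 0.5331 = 0.01770 mol
n(HCl) left over = 0.01770 mol (1:1 ratio)
n(HCl) consumed by analyte = 0.1040 − 0.01770 = 0.08632 mol
From the 1:2 ratio, n(Mg(OH)2) = 1/2 × 0.08632 = 0.04316 mol
mass of Mg(OH)2 = 0.04316 × 58.32 = 2.517 g
% Mg(OH)2 = 2.517 / 2.731 × 100 = 92.17 %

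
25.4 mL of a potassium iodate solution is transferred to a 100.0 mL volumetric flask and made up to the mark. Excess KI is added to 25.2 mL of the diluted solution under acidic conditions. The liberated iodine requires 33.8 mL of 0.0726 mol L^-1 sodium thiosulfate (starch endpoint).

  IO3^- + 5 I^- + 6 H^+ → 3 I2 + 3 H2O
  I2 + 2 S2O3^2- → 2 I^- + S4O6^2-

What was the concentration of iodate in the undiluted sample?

0.0639 mol/L

n(S2O3^2-) = 0.0338 × 0.0726 = 2.45 × 10^-3 mol
n(I2) = n(S2O3^2-)/2 = 1.23 × 10^-3 mol
From the 1:3 ratio, n(IO3^-) in the aliquot = 1/3 × 1.23 × 10^-3 = 4.09 × 10^-4 mol
[IO3^-]_dilute = 4.09 × 10^-4 / 0.0252 = 0.0162 mol/L
[IO3^-]_original = 0.0162 × 100.0/25.4 = 0.0639 mol/L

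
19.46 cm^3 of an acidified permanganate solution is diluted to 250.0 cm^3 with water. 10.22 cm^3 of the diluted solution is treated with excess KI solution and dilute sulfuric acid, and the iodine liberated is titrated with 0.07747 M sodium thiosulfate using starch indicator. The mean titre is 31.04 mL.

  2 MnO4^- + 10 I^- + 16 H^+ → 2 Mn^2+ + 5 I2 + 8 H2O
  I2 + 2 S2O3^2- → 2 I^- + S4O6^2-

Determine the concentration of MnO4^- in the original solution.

n(S2O3^2-) = 0.03104 × 0.07747 = 2.405 × 10^-3 mol
n(I2) = n(S2O3^2-)/2 = 1.202 × 10^-3 mol
From the 2:5 ratio, n(MnO4^-) in the aliquot = 2/5 × 1.202 × 10^-3 = 4.809 × 10^-4 mol
[MnO4^-]_dilute = 4.809 × 10^-4 / 0.01022 = 0.04706 mol/L
[MnO4^-]_original = 0.04706 × 250.0/19.46 = 0.6045 mol/L

0.6045 M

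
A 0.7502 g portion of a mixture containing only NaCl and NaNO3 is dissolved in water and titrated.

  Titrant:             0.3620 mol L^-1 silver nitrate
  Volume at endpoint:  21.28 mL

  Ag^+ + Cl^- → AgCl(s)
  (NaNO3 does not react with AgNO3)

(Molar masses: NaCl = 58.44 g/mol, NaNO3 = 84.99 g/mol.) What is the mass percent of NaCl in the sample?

60.01 %

n(AgNO3) = 0.02128 × 0.3620 = 7.703 × 10^-3 mol
Let x = n(NaCl), y = n(NaNO3).
Titrant: 1x = 7.703 × 10^-3;  mass: 58.44x + 84.99y = 0.7502
Solving, x = 7.703 × 10^-3 mol, y = 3.530 × 10^-3 mol
mass of NaCl = 7.703 × 10^-3 × 58.44 = 0.4502 g
% NaCl = 0.4502 / 0.7502 × 100 = 60.01 %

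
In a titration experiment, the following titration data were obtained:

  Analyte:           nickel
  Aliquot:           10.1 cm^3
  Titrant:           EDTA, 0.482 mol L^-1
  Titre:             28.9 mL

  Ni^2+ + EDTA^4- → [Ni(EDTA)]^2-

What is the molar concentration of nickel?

n(EDTA) = 0.0289 L × 0.482 mol/L = 0.0139 mol
n(Ni2+) = 0.0139 mol (1:1 mole ratio)
[Ni2+] = 0.0139 mol / 0.0101 L = 1.38 mol/L

1.38 mol/L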